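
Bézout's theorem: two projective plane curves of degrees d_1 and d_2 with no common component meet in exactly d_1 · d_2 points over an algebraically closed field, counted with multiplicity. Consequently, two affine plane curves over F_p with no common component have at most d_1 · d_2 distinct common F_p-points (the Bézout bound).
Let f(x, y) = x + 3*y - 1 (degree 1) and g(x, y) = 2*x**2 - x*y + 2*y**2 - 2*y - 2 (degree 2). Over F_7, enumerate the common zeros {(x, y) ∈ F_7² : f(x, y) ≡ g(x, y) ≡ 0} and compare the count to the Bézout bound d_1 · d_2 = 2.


Common zeros: {(1, 0), (3, 4)}; count = 2; Bézout bound = 2.

deg(f) = 1, deg(g) = 2, so Bézout bound = 2.
Scan x ∈ F_7. For each x, list the y ∈ F_7 with f(x, y) ≡ 0 and those with g(x, y) ≡ 0 (mod 7); the common zeros in that column are the intersection.
  x = 0: f ≡ 0 at y ∈ {5}; g ≡ 0 at y ∈ ∅; common: ∅.
  x = 1: f ≡ 0 at y ∈ {0}; g ≡ 0 at y ∈ {0, 5}; common: {0}.
  x = 2: f ≡ 0 at y ∈ {2}; g ≡ 0 at y ∈ ∅; common: ∅.
  x = 3: f ≡ 0 at y ∈ {4}; g ≡ 0 at y ∈ {2, 4}; common: {4}.
  x = 4: f ≡ 0 at y ∈ {6}; g ≡ 0 at y ∈ ∅; common: ∅.
  x = 5: f ≡ 0 at y ∈ {1}; g ≡ 0 at y ∈ {2, 5}; common: ∅.
  x = 6: f ≡ 0 at y ∈ {3}; g ≡ 0 at y ∈ {0, 4}; common: ∅.
Collecting: common zeros = {(1, 0), (3, 4)}, so the count is 2.
Comparison with the Bézout bound: 2 ≤ 2 = deg(f)·deg(g), as expected for curves with no common component (the bound is attained).


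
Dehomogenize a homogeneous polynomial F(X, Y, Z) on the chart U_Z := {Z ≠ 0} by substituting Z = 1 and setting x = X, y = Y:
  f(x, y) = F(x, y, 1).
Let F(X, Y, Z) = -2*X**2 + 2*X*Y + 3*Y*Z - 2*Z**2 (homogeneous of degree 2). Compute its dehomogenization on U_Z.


f(x, y) = -2*x**2 + 2*x*y + 3*y - 2

On U_Z we set Z = 1. Each monomial c·X^i·Y^j·Z^k in F becomes c·x^i·y^j·1^k = c·x^i·y^j.
Substituting Z = 1: F(X, Y, 1) = -2*x**2 + 2*x*y + 3*y - 2.
Note: deg(f) ≤ deg(F) = 2; strict inequality happens when F is divisible by Z (lost terms).


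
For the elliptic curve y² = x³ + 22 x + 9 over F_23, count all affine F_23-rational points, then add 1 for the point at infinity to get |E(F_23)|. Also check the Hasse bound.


Affine points = {(0, 3), (0, 20), (1, 3), (1, 20), (4, 0), (6, 9), (6, 14), (7, 0), (9, 4), (9, 19), (11, 8), (11, 15), (12, 0), (13, 10), (13, 13), (14, 5), (14, 18), (16, 8), (16, 15), (17, 11), (17, 12), (18, 2), (18, 21), (19, 8), (19, 15), (20, 10), (20, 13), (21, 7), (21, 16), (22, 3), (22, 20)}; affine count = 31; |E(F_23)| = 32.

Discriminant check: Δ ∝ 4a³ + 27b² = 4·22³ + 27·9² = 4·10648 + 27·81 ≡ 21 (mod 23). Nonzero ⇒ E is nonsingular.
For each x ∈ F_23, compute rhs = x³ + 22·x + 9 mod 23, then count y ∈ F_23 with y² ≡ rhs.
  x = 0: rhs = 9, matching y values: 3, 20 (2 points).
  x = 1: rhs = 9, matching y values: 3, 20 (2 points).
  x = 2: rhs = 15, matching y values: none (0 points).
  x = 3: rhs = 10, matching y values: none (0 points).
  x = 4: rhs = 0, matching y values: 0 (1 points).
  x = 5: rhs = 14, matching y values: none (0 points).
  x = 6: rhs = 12, matching y values: 9, 14 (2 points).
  x = 7: rhs = 0, matching y values: 0 (1 points).
  x = 8: rhs = 7, matching y values: none (0 points).
  x = 9: rhs = 16, matching y values: 4, 19 (2 points).
  x = 10: rhs = 10, matching y values: none (0 points).
  x = 11: rhs = 18, matching y values: 8, 15 (2 points).
  x = 12: rhs = 0, matching y values: 0 (1 points).
  x = 13: rhs = 8, matching y values: 10, 13 (2 points).
  x = 14: rhs = 2, matching y values: 5, 18 (2 points).
  x = 15: rhs = 11, matching y values: none (0 points).
  x = 16: rhs = 18, matching y values: 8, 15 (2 points).
  x = 17: rhs = 6, matching y values: 11, 12 (2 points).
  x = 18: rhs = 4, matching y values: 2, 21 (2 points).
  x = 19: rhs = 18, matching y values: 8, 15 (2 points).
  x = 20: rhs = 8, matching y values: 10, 13 (2 points).
  x = 21: rhs = 3, matching y values: 7, 16 (2 points).
  x = 22: rhs = 9, matching y values: 3, 20 (2 points).
Total affine count: 31.
Full point count |E(F_23)| = 31 + 1 = 32.
Hasse bound: |32 − (23+1)| = |8| = 8 ≤ 2√23 ≈ 9.5917 ✓.


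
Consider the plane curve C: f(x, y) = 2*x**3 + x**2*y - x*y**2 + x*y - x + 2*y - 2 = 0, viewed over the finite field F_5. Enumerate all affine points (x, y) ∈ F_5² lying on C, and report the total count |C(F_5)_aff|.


Affine F_5-points: {(0, 1), (2, 2), (3, 1), (3, 2), (4, 1), (4, 2)}; count = 6.

For each of the 25 pairs (x, y) ∈ F_5², evaluate f(x, y) mod 5. Record the zeros.
  x = 0: [0↦3, 1↦0, 2↦2, 3↦4, 4↦1]  zeros at y ∈ {1}
  x = 1: [0↦4, 1↦2, 2↦3, 3↦2, 4↦4]  zeros at y ∈ ∅
  x = 2: [0↦2, 1↦3, 2↦0, 3↦3, 4↦2]  zeros at y ∈ {2}
  x = 3: [0↦4, 1↦0, 2↦0, 3↦4, 4↦2]  zeros at y ∈ {1, 2}
  x = 4: [0↦2, 1↦0, 2↦0, 3↦2, 4↦1]  zeros at y ∈ {1, 2}
Collecting zeros: affine points = {(0, 1), (2, 2), (3, 1), (3, 2), (4, 1), (4, 2)}.
Total count |C(F_5)_aff| = 6.


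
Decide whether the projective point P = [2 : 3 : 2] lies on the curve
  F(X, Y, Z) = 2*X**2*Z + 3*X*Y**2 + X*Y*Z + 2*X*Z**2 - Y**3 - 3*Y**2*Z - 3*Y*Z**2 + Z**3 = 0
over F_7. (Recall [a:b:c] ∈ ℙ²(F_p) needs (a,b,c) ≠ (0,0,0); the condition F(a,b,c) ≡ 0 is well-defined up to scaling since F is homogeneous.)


F(2,3,2) ≡ 3 (mod 7); P is NOT on the curve.

Evaluate F(2, 3, 2) term-by-term (mod 7).
  2*X**2*Z ↦ 2·4·1·2 = 16
  3*X*Y**2 ↦ 3·2·9·1 = 54
  X*Y*Z ↦ 1·2·3·2 = 12
  2*X*Z**2 ↦ 2·2·1·4 = 16
  -Y**3 ↦ -1·1·27·1 = -27
  -3*Y**2*Z ↦ -3·1·9·2 = -54
  -3*Y*Z**2 ↦ -3·1·3·4 = -36
  Z**3 ↦ 1·1·1·8 = 8
Sum: F(2, 3, 2) = (16) + (54) + (12) + (16) + (-27) + (-54) + (-36) + (8) = -11.
Reducing mod 7: -11 ≡ 3 (mod 7).
Since F(a, b, c) ≡ 3 ≠ 0 (mod 7), P does NOT lie on the curve.


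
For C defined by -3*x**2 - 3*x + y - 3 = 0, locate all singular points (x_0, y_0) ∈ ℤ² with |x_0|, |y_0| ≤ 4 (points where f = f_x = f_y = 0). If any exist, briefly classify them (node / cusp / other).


No singular points in the scanned grid; C is smooth there.

Compute partial derivatives:
  f_x = -6*x - 3.
  f_y = 1.
f_y = 1 is a nonzero constant, so f_y never vanishes: no point (x, y) can satisfy f = f_x = f_y = 0. In particular no (x, y) ∈ {−4, ..., 4}² is singular; the curve is smooth.


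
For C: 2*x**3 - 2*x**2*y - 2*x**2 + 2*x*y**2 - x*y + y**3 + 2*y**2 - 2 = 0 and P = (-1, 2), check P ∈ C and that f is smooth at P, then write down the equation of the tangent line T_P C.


Tangent line at P: 24*x + 11*y + 2 = 0.

Step 1: f(-1, 2) = 0, so P lies on C.
Step 2: partial derivatives
  f_x(x, y) = 6*x**2 - 4*x*y - 4*x + 2*y**2 - y, f_y(x, y) = -2*x**2 + 4*x*y - x + 3*y**2 + 4*y.
  f_x(P) = 24, f_y(P) = 11 (gradient nonzero, so P is smooth).
Step 3: tangent line at P: 24·(x − -1) + 11·(y − 2) = 0.
Expanding: 24*x + 11*y + 2 = 0.


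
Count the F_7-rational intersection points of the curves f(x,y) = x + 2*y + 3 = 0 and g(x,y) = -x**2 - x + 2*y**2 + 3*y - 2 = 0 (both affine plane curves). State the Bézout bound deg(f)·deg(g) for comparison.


Common zeros: ∅; count = 0; Bézout bound = 2.

deg(f) = 1, deg(g) = 2, so Bézout bound = 2.
Scan x ∈ F_7. For each x, list the y ∈ F_7 with f(x, y) ≡ 0 and those with g(x, y) ≡ 0 (mod 7); the common zeros in that column are the intersection.
  x = 0: f ≡ 0 at y ∈ {2}; g ≡ 0 at y ∈ {4, 5}; common: ∅.
  x = 1: f ≡ 0 at y ∈ {5}; g ≡ 0 at y ∈ ∅; common: ∅.
  x = 2: f ≡ 0 at y ∈ {1}; g ≡ 0 at y ∈ ∅; common: ∅.
  x = 3: f ≡ 0 at y ∈ {4}; g ≡ 0 at y ∈ {0, 2}; common: ∅.
  x = 4: f ≡ 0 at y ∈ {0}; g ≡ 0 at y ∈ ∅; common: ∅.
  x = 5: f ≡ 0 at y ∈ {3}; g ≡ 0 at y ∈ ∅; common: ∅.
  x = 6: f ≡ 0 at y ∈ {6}; g ≡ 0 at y ∈ {4, 5}; common: ∅.
Collecting: common zeros = ∅, so the count is 0.
Comparison with the Bézout bound: 0 ≤ 2 = deg(f)·deg(g), as expected for curves with no common component (the affine F_7-count falls short of the bound because intersections may lie at infinity, over extension fields, or carry multiplicity).


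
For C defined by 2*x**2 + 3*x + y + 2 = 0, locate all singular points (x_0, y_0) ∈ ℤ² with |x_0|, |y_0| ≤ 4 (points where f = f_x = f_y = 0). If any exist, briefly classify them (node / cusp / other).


No singular points in the scanned grid; C is smooth there.

Compute partial derivatives:
  f_x = 4*x + 3.
  f_y = 1.
f_y = 1 is a nonzero constant, so f_y never vanishes: no point (x, y) can satisfy f = f_x = f_y = 0. In particular no (x, y) ∈ {−4, ..., 4}² is singular; the curve is smooth.


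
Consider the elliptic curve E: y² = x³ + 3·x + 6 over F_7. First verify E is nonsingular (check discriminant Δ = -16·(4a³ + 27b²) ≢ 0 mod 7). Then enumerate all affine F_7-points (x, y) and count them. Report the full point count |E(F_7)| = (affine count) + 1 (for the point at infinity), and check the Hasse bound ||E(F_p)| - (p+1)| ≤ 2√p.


Affine points = {(3, 0), (6, 3), (6, 4)}; affine count = 3; |E(F_7)| = 4.

Discriminant check: Δ ∝ 4a³ + 27b² = 4·3³ + 27·6² = 4·27 + 27·36 ≡ 2 (mod 7). Nonzero ⇒ E is nonsingular.
For each x ∈ F_7, compute rhs = x³ + 3·x + 6 mod 7, then count y ∈ F_7 with y² ≡ rhs.
  x = 0: rhs = 6, matching y values: none (0 points).
  x = 1: rhs = 3, matching y values: none (0 points).
  x = 2: rhs = 6, matching y values: none (0 points).
  x = 3: rhs = 0, matching y values: 0 (1 points).
  x = 4: rhs = 5, matching y values: none (0 points).
  x = 5: rhs = 6, matching y values: none (0 points).
  x = 6: rhs = 2, matching y values: 3, 4 (2 points).
Total affine count: 3.
Full point count |E(F_7)| = 3 + 1 = 4.
Hasse bound: |4 − (7+1)| = |-4| = 4 ≤ 2√7 ≈ 5.2915 ✓.


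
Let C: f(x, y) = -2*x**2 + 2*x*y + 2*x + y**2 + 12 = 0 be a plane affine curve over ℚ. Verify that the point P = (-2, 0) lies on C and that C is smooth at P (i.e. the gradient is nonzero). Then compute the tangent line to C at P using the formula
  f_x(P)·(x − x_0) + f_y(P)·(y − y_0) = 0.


Tangent line at P: 10*x - 4*y + 20 = 0.

Step 1: f(-2, 0) = 0, so P lies on C.
Step 2: partial derivatives
  f_x(x, y) = -4*x + 2*y + 2, f_y(x, y) = 2*x + 2*y.
  f_x(P) = 10, f_y(P) = -4 (gradient nonzero, so P is smooth).
Step 3: tangent line at P: 10·(x − -2) + -4·(y − 0) = 0.
Expanding: 10*x - 4*y + 20 = 0.


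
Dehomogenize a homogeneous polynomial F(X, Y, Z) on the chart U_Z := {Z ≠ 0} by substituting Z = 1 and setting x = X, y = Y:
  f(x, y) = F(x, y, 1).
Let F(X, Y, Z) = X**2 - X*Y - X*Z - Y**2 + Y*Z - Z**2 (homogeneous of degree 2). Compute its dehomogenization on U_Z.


f(x, y) = x**2 - x*y - x - y**2 + y - 1

On U_Z we set Z = 1. Each monomial c·X^i·Y^j·Z^k in F becomes c·x^i·y^j·1^k = c·x^i·y^j.
Substituting Z = 1: F(X, Y, 1) = x**2 - x*y - x - y**2 + y - 1.
Note: deg(f) ≤ deg(F) = 2; strict inequality happens when F is divisible by Z (lost terms).


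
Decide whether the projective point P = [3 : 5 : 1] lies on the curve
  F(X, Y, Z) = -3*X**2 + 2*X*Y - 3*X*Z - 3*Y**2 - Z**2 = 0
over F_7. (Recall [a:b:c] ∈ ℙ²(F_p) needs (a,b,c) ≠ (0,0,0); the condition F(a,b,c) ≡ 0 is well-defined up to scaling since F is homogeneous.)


F(3,5,1) ≡ 2 (mod 7); P is NOT on the curve.

Evaluate F(3, 5, 1) term-by-term (mod 7).
  -3*X**2 ↦ -3·9·1·1 = -27
  2*X*Y ↦ 2·3·5·1 = 30
  -3*X*Z ↦ -3·3·1·1 = -9
  -3*Y**2 ↦ -3·1·25·1 = -75
  -Z**2 ↦ -1·1·1·1 = -1
Sum: F(3, 5, 1) = (-27) + (30) + (-9) + (-75) + (-1) = -82.
Reducing mod 7: -82 ≡ 2 (mod 7).
Since F(a, b, c) ≡ 2 ≠ 0 (mod 7), P does NOT lie on the curve.


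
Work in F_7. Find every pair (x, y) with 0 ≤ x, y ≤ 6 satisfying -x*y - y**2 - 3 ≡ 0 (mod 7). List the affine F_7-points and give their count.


Affine F_7-points: {(0, 2), (0, 5), (3, 1), (3, 3), (4, 4), (4, 6)}; count = 6.

For each of the 49 pairs (x, y) ∈ F_7², evaluate f(x, y) mod 7. Record the zeros.
  x = 0: [0↦4, 1↦3, 2↦0, 3↦2, 4↦2, 5↦0, 6↦3]  zeros at y ∈ {2, 5}
  x = 1: [0↦4, 1↦2, 2↦5, 3↦6, 4↦5, 5↦2, 6↦4]  zeros at y ∈ ∅
  x = 2: [0↦4, 1↦1, 2↦3, 3↦3, 4↦1, 5↦4, 6↦5]  zeros at y ∈ ∅
  x = 3: [0↦4, 1↦0, 2↦1, 3↦0, 4↦4, 5↦6, 6↦6]  zeros at y ∈ {1, 3}
  x = 4: [0↦4, 1↦6, 2↦6, 3↦4, 4↦0, 5↦1, 6↦0]  zeros at y ∈ {4, 6}
  x = 5: [0↦4, 1↦5, 2↦4, 3↦1, 4↦3, 5↦3, 6↦1]  zeros at y ∈ ∅
  x = 6: [0↦4, 1↦4, 2↦2, 3↦5, 4↦6, 5↦5, 6↦2]  zeros at y ∈ ∅
Collecting zeros: affine points = {(0, 2), (0, 5), (3, 1), (3, 3), (4, 4), (4, 6)}.
Total count |C(F_7)_aff| = 6.


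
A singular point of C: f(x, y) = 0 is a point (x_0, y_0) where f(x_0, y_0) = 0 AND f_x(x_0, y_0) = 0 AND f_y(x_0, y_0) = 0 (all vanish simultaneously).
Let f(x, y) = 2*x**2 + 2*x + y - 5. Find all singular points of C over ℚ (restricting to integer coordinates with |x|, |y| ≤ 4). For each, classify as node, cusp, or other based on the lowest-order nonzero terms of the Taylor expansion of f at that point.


No singular points in the scanned grid; C is smooth there.

Compute partial derivatives:
  f_x = 4*x + 2.
  f_y = 1.
f_y = 1 is a nonzero constant, so f_y never vanishes: no point (x, y) can satisfy f = f_x = f_y = 0. In particular no (x, y) ∈ {−4, ..., 4}² is singular; the curve is smooth.


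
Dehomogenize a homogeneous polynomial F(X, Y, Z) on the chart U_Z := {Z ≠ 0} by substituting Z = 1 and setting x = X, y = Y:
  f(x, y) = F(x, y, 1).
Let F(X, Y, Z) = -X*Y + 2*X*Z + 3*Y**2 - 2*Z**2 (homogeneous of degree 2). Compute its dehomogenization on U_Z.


f(x, y) = -x*y + 2*x + 3*y**2 - 2

On U_Z we set Z = 1. Each monomial c·X^i·Y^j·Z^k in F becomes c·x^i·y^j·1^k = c·x^i·y^j.
Substituting Z = 1: F(X, Y, 1) = -x*y + 2*x + 3*y**2 - 2.
Note: deg(f) ≤ deg(F) = 2; strict inequality happens when F is divisible by Z (lost terms).


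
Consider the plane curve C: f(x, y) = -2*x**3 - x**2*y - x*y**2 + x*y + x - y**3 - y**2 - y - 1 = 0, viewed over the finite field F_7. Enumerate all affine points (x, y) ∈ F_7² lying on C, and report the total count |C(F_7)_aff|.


Affine F_7-points: {(0, 6), (1, 5), (2, 6), (5, 4), (6, 0), (6, 2), (6, 5)}; count = 7.

For each of the 49 pairs (x, y) ∈ F_7², evaluate f(x, y) mod 7. Record the zeros.
  x = 0: [0↦6, 1↦3, 2↦6, 3↦2, 4↦6, 5↦5, 6↦0]  zeros at y ∈ {6}
  x = 1: [0↦5, 1↦1, 2↦1, 3↦6, 4↦3, 5↦0, 6↦5]  zeros at y ∈ {5}
  x = 2: [0↦6, 1↦6, 2↦1, 3↦6, 4↦1, 5↦1, 6↦0]  zeros at y ∈ {6}
  x = 3: [0↦4, 1↦6, 2↦1, 3↦4, 4↦2, 5↦3, 6↦1]  zeros at y ∈ ∅
  x = 4: [0↦1, 1↦3, 2↦3, 3↦2, 4↦1, 5↦1, 6↦3]  zeros at y ∈ ∅
  x = 5: [0↦6, 1↦6, 2↦2, 3↦2, 4↦0, 5↦4, 6↦1]  zeros at y ∈ {4}
  x = 6: [0↦0, 1↦3, 2↦0, 3↦6, 4↦1, 5↦0, 6↦4]  zeros at y ∈ {0, 2, 5}
Collecting zeros: affine points = {(0, 6), (1, 5), (2, 6), (5, 4), (6, 0), (6, 2), (6, 5)}.
Total count |C(F_7)_aff| = 7.


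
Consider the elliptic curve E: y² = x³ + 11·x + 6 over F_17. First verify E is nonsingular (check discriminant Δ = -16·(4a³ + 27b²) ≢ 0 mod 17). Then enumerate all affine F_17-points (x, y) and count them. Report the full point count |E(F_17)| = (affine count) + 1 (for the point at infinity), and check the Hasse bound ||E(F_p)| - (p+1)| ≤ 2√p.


Affine points = {(1, 1), (1, 16), (2, 6), (2, 11), (3, 7), (3, 10), (5, 4), (5, 13), (6, 4), (6, 13), (7, 1), (7, 16), (9, 1), (9, 16), (11, 8), (11, 9), (12, 8), (12, 9), (13, 0)}; affine count = 19; |E(F_17)| = 20.

Discriminant check: Δ ∝ 4a³ + 27b² = 4·11³ + 27·6² = 4·1331 + 27·36 ≡ 6 (mod 17). Nonzero ⇒ E is nonsingular.
For each x ∈ F_17, compute rhs = x³ + 11·x + 6 mod 17, then count y ∈ F_17 with y² ≡ rhs.
  x = 0: rhs = 6, matching y values: none (0 points).
  x = 1: rhs = 1, matching y values: 1, 16 (2 points).
  x = 2: rhs = 2, matching y values: 6, 11 (2 points).
  x = 3: rhs = 15, matching y values: 7, 10 (2 points).
  x = 4: rhs = 12, matching y values: none (0 points).
  x = 5: rhs = 16, matching y values: 4, 13 (2 points).
  x = 6: rhs = 16, matching y values: 4, 13 (2 points).
  x = 7: rhs = 1, matching y values: 1, 16 (2 points).
  x = 8: rhs = 11, matching y values: none (0 points).
  x = 9: rhs = 1, matching y values: 1, 16 (2 points).
  x = 10: rhs = 11, matching y values: none (0 points).
  x = 11: rhs = 13, matching y values: 8, 9 (2 points).
  x = 12: rhs = 13, matching y values: 8, 9 (2 points).
  x = 13: rhs = 0, matching y values: 0 (1 points).
  x = 14: rhs = 14, matching y values: none (0 points).
  x = 15: rhs = 10, matching y values: none (0 points).
  x = 16: rhs = 11, matching y values: none (0 points).
Total affine count: 19.
Full point count |E(F_17)| = 19 + 1 = 20.
Hasse bound: |20 − (17+1)| = |2| = 2 ≤ 2√17 ≈ 8.2462 ✓.


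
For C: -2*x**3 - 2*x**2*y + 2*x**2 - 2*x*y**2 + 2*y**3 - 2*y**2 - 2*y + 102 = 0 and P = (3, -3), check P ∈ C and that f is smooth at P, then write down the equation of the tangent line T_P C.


Tangent line at P: -24*x + 82*y + 318 = 0.

Step 1: f(3, -3) = 0, so P lies on C.
Step 2: partial derivatives
  f_x(x, y) = -6*x**2 - 4*x*y + 4*x - 2*y**2, f_y(x, y) = -2*x**2 - 4*x*y + 6*y**2 - 4*y - 2.
  f_x(P) = -24, f_y(P) = 82 (gradient nonzero, so P is smooth).
Step 3: tangent line at P: -24·(x − 3) + 82·(y − -3) = 0.
Expanding: -24*x + 82*y + 318 = 0.


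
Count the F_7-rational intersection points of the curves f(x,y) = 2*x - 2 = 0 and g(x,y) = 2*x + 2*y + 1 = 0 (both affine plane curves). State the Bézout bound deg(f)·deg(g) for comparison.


Common zeros: {(1, 2)}; count = 1; Bézout bound = 1.

deg(f) = 1, deg(g) = 1, so Bézout bound = 1.
Scan x ∈ F_7. For each x, list the y ∈ F_7 with f(x, y) ≡ 0 and those with g(x, y) ≡ 0 (mod 7); the common zeros in that column are the intersection.
  x = 0: f ≡ 0 at y ∈ ∅; g ≡ 0 at y ∈ {3}; common: ∅.
  x = 1: f ≡ 0 at y ∈ {0, 1, 2, 3, 4, 5, 6}; g ≡ 0 at y ∈ {2}; common: {2}.
  x = 2: f ≡ 0 at y ∈ ∅; g ≡ 0 at y ∈ {1}; common: ∅.
  x = 3: f ≡ 0 at y ∈ ∅; g ≡ 0 at y ∈ {0}; common: ∅.
  x = 4: f ≡ 0 at y ∈ ∅; g ≡ 0 at y ∈ {6}; common: ∅.
  x = 5: f ≡ 0 at y ∈ ∅; g ≡ 0 at y ∈ {5}; common: ∅.
  x = 6: f ≡ 0 at y ∈ ∅; g ≡ 0 at y ∈ {4}; common: ∅.
Collecting: common zeros = {(1, 2)}, so the count is 1.
Comparison with the Bézout bound: 1 ≤ 1 = deg(f)·deg(g), as expected for curves with no common component (the bound is attained).


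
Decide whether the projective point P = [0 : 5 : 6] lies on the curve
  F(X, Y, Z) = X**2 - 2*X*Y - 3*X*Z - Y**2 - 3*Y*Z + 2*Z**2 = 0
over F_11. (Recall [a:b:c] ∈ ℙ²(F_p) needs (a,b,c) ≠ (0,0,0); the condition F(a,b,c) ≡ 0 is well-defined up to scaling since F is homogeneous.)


F(0,5,6) ≡ 1 (mod 11); P is NOT on the curve.

Evaluate F(0, 5, 6) term-by-term (mod 11).
  X**2 ↦ 1·0·1·1 = 0
  -2*X*Y ↦ -2·0·5·1 = 0
  -3*X*Z ↦ -3·0·1·6 = 0
  -Y**2 ↦ -1·1·25·1 = -25
  -3*Y*Z ↦ -3·1·5·6 = -90
  2*Z**2 ↦ 2·1·1·36 = 72
Sum: F(0, 5, 6) = (0) + (0) + (0) + (-25) + (-90) + (72) = -43.
Reducing mod 11: -43 ≡ 1 (mod 11).
Since F(a, b, c) ≡ 1 ≠ 0 (mod 11), P does NOT lie on the curve.


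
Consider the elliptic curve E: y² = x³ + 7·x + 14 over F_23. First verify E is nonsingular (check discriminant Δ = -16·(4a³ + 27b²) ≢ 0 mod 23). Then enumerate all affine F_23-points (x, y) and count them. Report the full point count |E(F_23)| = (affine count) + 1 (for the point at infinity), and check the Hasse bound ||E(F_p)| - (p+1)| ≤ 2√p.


Affine points = {(2, 6), (2, 17), (3, 4), (3, 19), (5, 6), (5, 17), (9, 1), (9, 22), (10, 7), (10, 16), (12, 3), (12, 20), (13, 5), (13, 18), (14, 2), (14, 21), (16, 6), (16, 17), (17, 3), (17, 20), (20, 9), (20, 14), (22, 11), (22, 12)}; affine count = 24; |E(F_23)| = 25.

Discriminant check: Δ ∝ 4a³ + 27b² = 4·7³ + 27·14² = 4·343 + 27·196 ≡ 17 (mod 23). Nonzero ⇒ E is nonsingular.
For each x ∈ F_23, compute rhs = x³ + 7·x + 14 mod 23, then count y ∈ F_23 with y² ≡ rhs.
  x = 0: rhs = 14, matching y values: none (0 points).
  x = 1: rhs = 22, matching y values: none (0 points).
  x = 2: rhs = 13, matching y values: 6, 17 (2 points).
  x = 3: rhs = 16, matching y values: 4, 19 (2 points).
  x = 4: rhs = 14, matching y values: none (0 points).
  x = 5: rhs = 13, matching y values: 6, 17 (2 points).
  x = 6: rhs = 19, matching y values: none (0 points).
  x = 7: rhs = 15, matching y values: none (0 points).
  x = 8: rhs = 7, matching y values: none (0 points).
  x = 9: rhs = 1, matching y values: 1, 22 (2 points).
  x = 10: rhs = 3, matching y values: 7, 16 (2 points).
  x = 11: rhs = 19, matching y values: none (0 points).
  x = 12: rhs = 9, matching y values: 3, 20 (2 points).
  x = 13: rhs = 2, matching y values: 5, 18 (2 points).
  x = 14: rhs = 4, matching y values: 2, 21 (2 points).
  x = 15: rhs = 21, matching y values: none (0 points).
  x = 16: rhs = 13, matching y values: 6, 17 (2 points).
  x = 17: rhs = 9, matching y values: 3, 20 (2 points).
  x = 18: rhs = 15, matching y values: none (0 points).
  x = 19: rhs = 14, matching y values: none (0 points).
  x = 20: rhs = 12, matching y values: 9, 14 (2 points).
  x = 21: rhs = 15, matching y values: none (0 points).
  x = 22: rhs = 6, matching y values: 11, 12 (2 points).
Total affine count: 24.
Full point count |E(F_23)| = 24 + 1 = 25.
Hasse bound: |25 − (23+1)| = |1| = 1 ≤ 2√23 ≈ 9.5917 ✓.


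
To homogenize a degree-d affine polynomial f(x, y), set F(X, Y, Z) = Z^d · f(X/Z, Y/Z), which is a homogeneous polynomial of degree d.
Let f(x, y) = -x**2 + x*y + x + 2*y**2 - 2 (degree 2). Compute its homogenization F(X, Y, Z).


F(X, Y, Z) = -X**2 + X*Y + X*Z + 2*Y**2 - 2*Z**2

deg(f) = 2.
Substitute x = X/Z, y = Y/Z into f, then multiply by Z^2.
  monomial -1·x^2·y^0 ↦ -1·X^2·Y^0·Z^0.
  monomial 1·x^1·y^1 ↦ 1·X^1·Y^1·Z^0.
  monomial 1·x^1·y^0 ↦ 1·X^1·Y^0·Z^1.
  monomial 2·x^0·y^2 ↦ 2·X^0·Y^2·Z^0.
  monomial -2·x^0·y^0 ↦ -2·X^0·Y^0·Z^2.
Collecting: F(X, Y, Z) = -X**2 + X*Y + X*Z + 2*Y**2 - 2*Z**2.


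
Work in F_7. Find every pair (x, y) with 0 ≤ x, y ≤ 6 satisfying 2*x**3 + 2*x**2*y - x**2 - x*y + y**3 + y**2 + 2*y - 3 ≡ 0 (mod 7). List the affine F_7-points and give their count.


Affine F_7-points: {(3, 0), (5, 3), (5, 4), (5, 6)}; count = 4.

For each of the 49 pairs (x, y) ∈ F_7², evaluate f(x, y) mod 7. Record the zeros.
  x = 0: [0↦4, 1↦1, 2↦6, 3↦4, 4↦1, 5↦3, 6↦2]  zeros at y ∈ ∅
  x = 1: [0↦5, 1↦3, 2↦2, 3↦1, 4↦6, 5↦2, 6↦2]  zeros at y ∈ ∅
  x = 2: [0↦2, 1↦5, 2↦2, 3↦6, 4↦2, 5↦3, 6↦1]  zeros at y ∈ ∅
  x = 3: [0↦0, 1↦5, 2↦4, 3↦3, 4↦1, 5↦4, 6↦4]  zeros at y ∈ {0}
  x = 4: [0↦4, 1↦1, 2↦6, 3↦4, 4↦1, 5↦3, 6↦2]  zeros at y ∈ ∅
  x = 5: [0↦5, 1↦5, 2↦6, 3↦0, 4↦0, 5↦5, 6↦0]  zeros at y ∈ {3, 4, 6}
  x = 6: [0↦1, 1↦1, 2↦2, 3↦3, 4↦3, 5↦1, 6↦3]  zeros at y ∈ ∅
Collecting zeros: affine points = {(3, 0), (5, 3), (5, 4), (5, 6)}.
Total count |C(F_7)_aff| = 4.


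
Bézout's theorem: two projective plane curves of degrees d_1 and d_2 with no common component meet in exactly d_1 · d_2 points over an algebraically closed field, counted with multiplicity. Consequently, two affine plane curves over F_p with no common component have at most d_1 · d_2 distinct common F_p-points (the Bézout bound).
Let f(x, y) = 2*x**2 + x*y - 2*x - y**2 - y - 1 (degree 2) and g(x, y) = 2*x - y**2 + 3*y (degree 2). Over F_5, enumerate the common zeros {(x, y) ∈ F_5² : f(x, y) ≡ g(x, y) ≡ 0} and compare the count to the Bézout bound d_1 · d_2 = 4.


Common zeros: {(4, 1), (4, 2)}; count = 2; Bézout bound = 4.

deg(f) = 2, deg(g) = 2, so Bézout bound = 4.
Scan x ∈ F_5. For each x, list the y ∈ F_5 with f(x, y) ≡ 0 and those with g(x, y) ≡ 0 (mod 5); the common zeros in that column are the intersection.
  x = 0: f ≡ 0 at y ∈ ∅; g ≡ 0 at y ∈ {0, 3}; common: ∅.
  x = 1: f ≡ 0 at y ∈ {2, 3}; g ≡ 0 at y ∈ ∅; common: ∅.
  x = 2: f ≡ 0 at y ∈ ∅; g ≡ 0 at y ∈ {4}; common: ∅.
  x = 3: f ≡ 0 at y ∈ ∅; g ≡ 0 at y ∈ ∅; common: ∅.
  x = 4: f ≡ 0 at y ∈ {1, 2}; g ≡ 0 at y ∈ {1, 2}; common: {1, 2}.
Collecting: common zeros = {(4, 1), (4, 2)}, so the count is 2.
Comparison with the Bézout bound: 2 ≤ 4 = deg(f)·deg(g), as expected for curves with no common component (the affine F_5-count falls short of the bound because intersections may lie at infinity, over extension fields, or carry multiplicity).


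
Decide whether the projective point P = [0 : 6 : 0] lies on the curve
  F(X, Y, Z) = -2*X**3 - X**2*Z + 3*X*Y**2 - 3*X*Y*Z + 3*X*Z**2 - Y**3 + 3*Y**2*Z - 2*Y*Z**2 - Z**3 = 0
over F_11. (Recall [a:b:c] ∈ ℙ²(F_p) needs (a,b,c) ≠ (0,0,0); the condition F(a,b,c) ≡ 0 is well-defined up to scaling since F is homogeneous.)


F(0,6,0) ≡ 4 (mod 11); P is NOT on the curve.

Evaluate F(0, 6, 0) term-by-term (mod 11).
  -2*X**3 ↦ -2·0·1·1 = 0
  -X**2*Z ↦ -1·0·1·0 = 0
  3*X*Y**2 ↦ 3·0·36·1 = 0
  -3*X*Y*Z ↦ -3·0·6·0 = 0
  3*X*Z**2 ↦ 3·0·1·0 = 0
  -Y**3 ↦ -1·1·216·1 = -216
  3*Y**2*Z ↦ 3·1·36·0 = 0
  -2*Y*Z**2 ↦ -2·1·6·0 = 0
  -Z**3 ↦ -1·1·1·0 = 0
Sum: F(0, 6, 0) = (0) + (0) + (0) + (0) + (0) + (-216) + (0) + (0) + (0) = -216.
Reducing mod 11: -216 ≡ 4 (mod 11).
Since F(a, b, c) ≡ 4 ≠ 0 (mod 11), P does NOT lie on the curve.


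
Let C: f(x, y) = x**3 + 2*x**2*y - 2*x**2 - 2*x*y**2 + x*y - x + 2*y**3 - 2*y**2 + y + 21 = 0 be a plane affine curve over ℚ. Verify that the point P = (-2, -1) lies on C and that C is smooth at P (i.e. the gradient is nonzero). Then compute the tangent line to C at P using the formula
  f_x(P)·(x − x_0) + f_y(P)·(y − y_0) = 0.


Tangent line at P: 24*x + 9*y + 57 = 0.

Step 1: f(-2, -1) = 0, so P lies on C.
Step 2: partial derivatives
  f_x(x, y) = 3*x**2 + 4*x*y - 4*x - 2*y**2 + y - 1, f_y(x, y) = 2*x**2 - 4*x*y + x + 6*y**2 - 4*y + 1.
  f_x(P) = 24, f_y(P) = 9 (gradient nonzero, so P is smooth).
Step 3: tangent line at P: 24·(x − -2) + 9·(y − -1) = 0.
Expanding: 24*x + 9*y + 57 = 0.


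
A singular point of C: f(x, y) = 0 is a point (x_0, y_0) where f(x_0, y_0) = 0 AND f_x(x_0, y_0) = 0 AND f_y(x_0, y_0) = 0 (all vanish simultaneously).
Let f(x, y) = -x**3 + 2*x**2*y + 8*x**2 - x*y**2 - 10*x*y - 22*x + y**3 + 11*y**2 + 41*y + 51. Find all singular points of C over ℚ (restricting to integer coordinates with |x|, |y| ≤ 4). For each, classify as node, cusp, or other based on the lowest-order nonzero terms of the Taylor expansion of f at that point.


Singular points: {(1, -3)}; classification: node.

Compute partial derivatives:
  f_x = -3*x**2 + 4*x*y + 16*x - y**2 - 10*y - 22.
  f_y = 2*x**2 - 2*x*y - 10*x + 3*y**2 + 22*y + 41.
Scan x_0 ∈ {−4, ..., 4}. For each x_0, f_y(x_0, y) is a polynomial in y; find its integer roots y ∈ {−4, ..., 4}, then test f_x and f at those candidates.
  x = -4: f_y(-4, y) = 3*y**2 + 30*y + 113; no integer root y with |y| ≤ 4.
  x = -3: f_y(-3, y) = 3*y**2 + 28*y + 89; no integer root y with |y| ≤ 4.
  x = -2: f_y(-2, y) = 3*y**2 + 26*y + 69; no integer root y with |y| ≤ 4.
  x = -1: f_y(-1, y) = 3*y**2 + 24*y + 53; no integer root y with |y| ≤ 4.
  x = 0: f_y(0, y) = 3*y**2 + 22*y + 41; no integer root y with |y| ≤ 4.
  x = 1: f_y(1, y) = 3*y**2 + 20*y + 33; vanishes at y ∈ {-3}. (1, -3): f_x = 0, f = 0 — SINGULAR.
  x = 2: f_y(2, y) = 3*y**2 + 18*y + 29; no integer root y with |y| ≤ 4.
  x = 3: f_y(3, y) = 3*y**2 + 16*y + 29; no integer root y with |y| ≤ 4.
  x = 4: f_y(4, y) = 3*y**2 + 14*y + 33; no integer root y with |y| ≤ 4.
Only singular point on the grid: (1, -3).
Classify: substitute x = 1 + u, y = -3 + v and expand: f = -u**3 + 2*u**2*v - u**2 - u*v**2 + v**3 + v**2.
No constant or linear terms (consistent with a singular point). Quadratic part: -u**2 + v**2. Cubic part: -u**3 + 2*u**2*v - u*v**2 + v**3.
The quadratic part v**2 - u**2 = (v − u)(v + u) splits into two distinct linear factors, so there are two distinct tangent lines y − -3 = ±(x − 1) — this is a node (ordinary double point).
Classification: node.


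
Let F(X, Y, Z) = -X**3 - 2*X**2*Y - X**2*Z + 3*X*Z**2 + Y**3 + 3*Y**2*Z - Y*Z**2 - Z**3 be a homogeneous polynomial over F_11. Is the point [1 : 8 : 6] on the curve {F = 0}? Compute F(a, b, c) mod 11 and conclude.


F(1,8,6) ≡ 2 (mod 11); P is NOT on the curve.

Evaluate F(1, 8, 6) term-by-term (mod 11).
  -X**3 ↦ -1·1·1·1 = -1
  -2*X**2*Y ↦ -2·1·8·1 = -16
  -X**2*Z ↦ -1·1·1·6 = -6
  3*X*Z**2 ↦ 3·1·1·36 = 108
  Y**3 ↦ 1·1·512·1 = 512
  3*Y**2*Z ↦ 3·1·64·6 = 1152
  -Y*Z**2 ↦ -1·1·8·36 = -288
  -Z**3 ↦ -1·1·1·216 = -216
Sum: F(1, 8, 6) = (-1) + (-16) + (-6) + (108) + (512) + (1152) + (-288) + (-216) = 1245.
Reducing mod 11: 1245 ≡ 2 (mod 11).
Since F(a, b, c) ≡ 2 ≠ 0 (mod 11), P does NOT lie on the curve.


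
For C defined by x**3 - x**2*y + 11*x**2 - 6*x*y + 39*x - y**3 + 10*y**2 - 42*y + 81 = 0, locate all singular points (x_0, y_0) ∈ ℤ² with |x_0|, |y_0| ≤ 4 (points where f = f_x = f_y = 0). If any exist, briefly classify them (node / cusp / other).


Singular points: {(-3, 3)}; classification: node.

Compute partial derivatives:
  f_x = 3*x**2 - 2*x*y + 22*x - 6*y + 39.
  f_y = -x**2 - 6*x - 3*y**2 + 20*y - 42.
Scan x_0 ∈ {−4, ..., 4}. For each x_0, f_y(x_0, y) is a polynomial in y; find its integer roots y ∈ {−4, ..., 4}, then test f_x and f at those candidates.
  x = -4: f_y(-4, y) = -3*y**2 + 20*y - 34; no integer root y with |y| ≤ 4.
  x = -3: f_y(-3, y) = -3*y**2 + 20*y - 33; vanishes at y ∈ {3}. (-3, 3): f_x = 0, f = 0 — SINGULAR.
  x = -2: f_y(-2, y) = -3*y**2 + 20*y - 34; no integer root y with |y| ≤ 4.
  x = -1: f_y(-1, y) = -3*y**2 + 20*y - 37; no integer root y with |y| ≤ 4.
  x = 0: f_y(0, y) = -3*y**2 + 20*y - 42; no integer root y with |y| ≤ 4.
  x = 1: f_y(1, y) = -3*y**2 + 20*y - 49; no integer root y with |y| ≤ 4.
  x = 2: f_y(2, y) = -3*y**2 + 20*y - 58; no integer root y with |y| ≤ 4.
  x = 3: f_y(3, y) = -3*y**2 + 20*y - 69; no integer root y with |y| ≤ 4.
  x = 4: f_y(4, y) = -3*y**2 + 20*y - 82; no integer root y with |y| ≤ 4.
Only singular point on the grid: (-3, 3).
Classify: substitute x = -3 + u, y = 3 + v and expand: f = u**3 - u**2*v - u**2 - v**3 + v**2.
No constant or linear terms (consistent with a singular point). Quadratic part: -u**2 + v**2. Cubic part: u**3 - u**2*v - v**3.
The quadratic part v**2 - u**2 = (v − u)(v + u) splits into two distinct linear factors, so there are two distinct tangent lines y − 3 = ±(x − -3) — this is a node (ordinary double point).
Classification: node.


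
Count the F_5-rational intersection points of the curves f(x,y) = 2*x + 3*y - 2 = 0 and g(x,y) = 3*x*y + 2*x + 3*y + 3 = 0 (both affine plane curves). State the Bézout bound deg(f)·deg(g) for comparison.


Common zeros: {(0, 4), (1, 0)}; count = 2; Bézout bound = 2.

deg(f) = 1, deg(g) = 2, so Bézout bound = 2.
Scan x ∈ F_5. For each x, list the y ∈ F_5 with f(x, y) ≡ 0 and those with g(x, y) ≡ 0 (mod 5); the common zeros in that column are the intersection.
  x = 0: f ≡ 0 at y ∈ {4}; g ≡ 0 at y ∈ {4}; common: {4}.
  x = 1: f ≡ 0 at y ∈ {0}; g ≡ 0 at y ∈ {0}; common: {0}.
  x = 2: f ≡ 0 at y ∈ {1}; g ≡ 0 at y ∈ {2}; common: ∅.
  x = 3: f ≡ 0 at y ∈ {2}; g ≡ 0 at y ∈ {3}; common: ∅.
  x = 4: f ≡ 0 at y ∈ {3}; g ≡ 0 at y ∈ ∅; common: ∅.
Collecting: common zeros = {(0, 4), (1, 0)}, so the count is 2.
Comparison with the Bézout bound: 2 ≤ 2 = deg(f)·deg(g), as expected for curves with no common component (the bound is attained).


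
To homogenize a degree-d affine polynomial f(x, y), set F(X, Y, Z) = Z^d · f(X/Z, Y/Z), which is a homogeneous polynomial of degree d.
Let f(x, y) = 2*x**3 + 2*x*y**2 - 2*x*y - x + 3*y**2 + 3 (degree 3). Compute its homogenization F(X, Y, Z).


F(X, Y, Z) = 2*X**3 + 2*X*Y**2 - 2*X*Y*Z - X*Z**2 + 3*Y**2*Z + 3*Z**3

deg(f) = 3.
Substitute x = X/Z, y = Y/Z into f, then multiply by Z^3.
  monomial 2·x^3·y^0 ↦ 2·X^3·Y^0·Z^0.
  monomial 2·x^1·y^2 ↦ 2·X^1·Y^2·Z^0.
  monomial -2·x^1·y^1 ↦ -2·X^1·Y^1·Z^1.
  monomial -1·x^1·y^0 ↦ -1·X^1·Y^0·Z^2.
  monomial 3·x^0·y^2 ↦ 3·X^0·Y^2·Z^1.
  monomial 3·x^0·y^0 ↦ 3·X^0·Y^0·Z^3.
Collecting: F(X, Y, Z) = 2*X**3 + 2*X*Y**2 - 2*X*Y*Z - X*Z**2 + 3*Y**2*Z + 3*Z**3.


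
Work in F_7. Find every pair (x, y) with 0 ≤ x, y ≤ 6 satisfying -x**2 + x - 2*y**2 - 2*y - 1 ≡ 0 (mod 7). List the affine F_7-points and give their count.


Affine F_7-points: {(2, 1), (2, 5), (3, 0), (3, 6), (5, 0), (5, 6), (6, 1), (6, 5)}; count = 8.

For each of the 49 pairs (x, y) ∈ F_7², evaluate f(x, y) mod 7. Record the zeros.
  x = 0: [0↦6, 1↦2, 2↦1, 3↦3, 4↦1, 5↦2, 6↦6]  zeros at y ∈ ∅
  x = 1: [0↦6, 1↦2, 2↦1, 3↦3, 4↦1, 5↦2, 6↦6]  zeros at y ∈ ∅
  x = 2: [0↦4, 1↦0, 2↦6, 3↦1, 4↦6, 5↦0, 6↦4]  zeros at y ∈ {1, 5}
  x = 3: [0↦0, 1↦3, 2↦2, 3↦4, 4↦2, 5↦3, 6↦0]  zeros at y ∈ {0, 6}
  x = 4: [0↦1, 1↦4, 2↦3, 3↦5, 4↦3, 5↦4, 6↦1]  zeros at y ∈ ∅
  x = 5: [0↦0, 1↦3, 2↦2, 3↦4, 4↦2, 5↦3, 6↦0]  zeros at y ∈ {0, 6}
  x = 6: [0↦4, 1↦0, 2↦6, 3↦1, 4↦6, 5↦0, 6↦4]  zeros at y ∈ {1, 5}
Collecting zeros: affine points = {(2, 1), (2, 5), (3, 0), (3, 6), (5, 0), (5, 6), (6, 1), (6, 5)}.
Total count |C(F_7)_aff| = 8.


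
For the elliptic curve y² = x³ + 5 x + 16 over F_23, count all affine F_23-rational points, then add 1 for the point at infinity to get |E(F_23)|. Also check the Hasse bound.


Affine points = {(0, 4), (0, 19), (3, 9), (3, 14), (4, 10), (4, 13), (6, 3), (6, 20), (7, 7), (7, 16), (8, 4), (8, 19), (9, 10), (9, 13), (10, 10), (10, 13), (13, 1), (13, 22), (14, 1), (14, 22), (15, 4), (15, 19), (16, 11), (16, 12), (17, 0), (18, 2), (18, 21), (19, 1), (19, 22)}; affine count = 29; |E(F_23)| = 30.

Discriminant check: Δ ∝ 4a³ + 27b² = 4·5³ + 27·16² = 4·125 + 27·256 ≡ 6 (mod 23). Nonzero ⇒ E is nonsingular.
For each x ∈ F_23, compute rhs = x³ + 5·x + 16 mod 23, then count y ∈ F_23 with y² ≡ rhs.
  x = 0: rhs = 16, matching y values: 4, 19 (2 points).
  x = 1: rhs = 22, matching y values: none (0 points).
  x = 2: rhs = 11, matching y values: none (0 points).
  x = 3: rhs = 12, matching y values: 9, 14 (2 points).
  x = 4: rhs = 8, matching y values: 10, 13 (2 points).
  x = 5: rhs = 5, matching y values: none (0 points).
  x = 6: rhs = 9, matching y values: 3, 20 (2 points).
  x = 7: rhs = 3, matching y values: 7, 16 (2 points).
  x = 8: rhs = 16, matching y values: 4, 19 (2 points).
  x = 9: rhs = 8, matching y values: 10, 13 (2 points).
  x = 10: rhs = 8, matching y values: 10, 13 (2 points).
  x = 11: rhs = 22, matching y values: none (0 points).
  x = 12: rhs = 10, matching y values: none (0 points).
  x = 13: rhs = 1, matching y values: 1, 22 (2 points).
  x = 14: rhs = 1, matching y values: 1, 22 (2 points).
  x = 15: rhs = 16, matching y values: 4, 19 (2 points).
  x = 16: rhs = 6, matching y values: 11, 12 (2 points).
  x = 17: rhs = 0, matching y values: 0 (1 points).
  x = 18: rhs = 4, matching y values: 2, 21 (2 points).
  x = 19: rhs = 1, matching y values: 1, 22 (2 points).
  x = 20: rhs = 20, matching y values: none (0 points).
  x = 21: rhs = 21, matching y values: none (0 points).
  x = 22: rhs = 10, matching y values: none (0 points).
Total affine count: 29.
Full point count |E(F_23)| = 29 + 1 = 30.
Hasse bound: |30 − (23+1)| = |6| = 6 ≤ 2√23 ≈ 9.5917 ✓.


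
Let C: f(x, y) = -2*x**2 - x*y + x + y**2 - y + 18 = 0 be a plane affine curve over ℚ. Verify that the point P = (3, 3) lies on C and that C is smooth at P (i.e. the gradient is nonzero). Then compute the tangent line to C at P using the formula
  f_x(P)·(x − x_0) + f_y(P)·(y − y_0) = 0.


Tangent line at P: -14*x + 2*y + 36 = 0.

Step 1: f(3, 3) = 0, so P lies on C.
Step 2: partial derivatives
  f_x(x, y) = -4*x - y + 1, f_y(x, y) = -x + 2*y - 1.
  f_x(P) = -14, f_y(P) = 2 (gradient nonzero, so P is smooth).
Step 3: tangent line at P: -14·(x − 3) + 2·(y − 3) = 0.
Expanding: -14*x + 2*y + 36 = 0.


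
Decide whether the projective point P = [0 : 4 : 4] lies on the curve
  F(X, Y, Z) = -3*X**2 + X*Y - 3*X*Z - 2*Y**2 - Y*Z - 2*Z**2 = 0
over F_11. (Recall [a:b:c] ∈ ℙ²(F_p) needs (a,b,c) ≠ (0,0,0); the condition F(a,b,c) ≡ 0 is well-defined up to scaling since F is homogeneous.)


F(0,4,4) ≡ 8 (mod 11); P is NOT on the curve.

Evaluate F(0, 4, 4) term-by-term (mod 11).
  -3*X**2 ↦ -3·0·1·1 = 0
  X*Y ↦ 1·0·4·1 = 0
  -3*X*Z ↦ -3·0·1·4 = 0
  -2*Y**2 ↦ -2·1·16·1 = -32
  -Y*Z ↦ -1·1·4·4 = -16
  -2*Z**2 ↦ -2·1·1·16 = -32
Sum: F(0, 4, 4) = (0) + (0) + (0) + (-32) + (-16) + (-32) = -80.
Reducing mod 11: -80 ≡ 8 (mod 11).
Since F(a, b, c) ≡ 8 ≠ 0 (mod 11), P does NOT lie on the curve.


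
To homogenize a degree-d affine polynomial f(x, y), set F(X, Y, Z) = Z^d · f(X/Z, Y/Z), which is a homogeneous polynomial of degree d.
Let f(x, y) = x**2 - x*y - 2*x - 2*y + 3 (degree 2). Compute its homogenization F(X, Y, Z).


F(X, Y, Z) = X**2 - X*Y - 2*X*Z - 2*Y*Z + 3*Z**2

deg(f) = 2.
Substitute x = X/Z, y = Y/Z into f, then multiply by Z^2.
  monomial 1·x^2·y^0 ↦ 1·X^2·Y^0·Z^0.
  monomial -1·x^1·y^1 ↦ -1·X^1·Y^1·Z^0.
  monomial -2·x^1·y^0 ↦ -2·X^1·Y^0·Z^1.
  monomial -2·x^0·y^1 ↦ -2·X^0·Y^1·Z^1.
  monomial 3·x^0·y^0 ↦ 3·X^0·Y^0·Z^2.
Collecting: F(X, Y, Z) = X**2 - X*Y - 2*X*Z - 2*Y*Z + 3*Z**2.


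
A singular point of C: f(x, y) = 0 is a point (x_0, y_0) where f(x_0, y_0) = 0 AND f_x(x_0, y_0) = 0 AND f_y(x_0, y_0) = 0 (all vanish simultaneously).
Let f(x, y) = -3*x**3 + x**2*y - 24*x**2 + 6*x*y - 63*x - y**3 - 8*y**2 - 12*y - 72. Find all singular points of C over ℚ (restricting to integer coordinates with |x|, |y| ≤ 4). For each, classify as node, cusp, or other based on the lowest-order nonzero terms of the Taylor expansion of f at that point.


Singular points: {(-3, -3)}; classification: cusp.

Compute partial derivatives:
  f_x = -9*x**2 + 2*x*y - 48*x + 6*y - 63.
  f_y = x**2 + 6*x - 3*y**2 - 16*y - 12.
Scan x_0 ∈ {−4, ..., 4}. For each x_0, f_y(x_0, y) is a polynomial in y; find its integer roots y ∈ {−4, ..., 4}, then test f_x and f at those candidates.
  x = -4: f_y(-4, y) = -3*y**2 - 16*y - 20; vanishes at y ∈ {-2}. (-4, -2): f_x = -11 ≠ 0.
  x = -3: f_y(-3, y) = -3*y**2 - 16*y - 21; vanishes at y ∈ {-3}. (-3, -3): f_x = 0, f = 0 — SINGULAR.
  x = -2: f_y(-2, y) = -3*y**2 - 16*y - 20; vanishes at y ∈ {-2}. (-2, -2): f_x = -7 ≠ 0.
  x = -1: f_y(-1, y) = -3*y**2 - 16*y - 17; no integer root y with |y| ≤ 4.
  x = 0: f_y(0, y) = -3*y**2 - 16*y - 12; no integer root y with |y| ≤ 4.
  x = 1: f_y(1, y) = -3*y**2 - 16*y - 5; no integer root y with |y| ≤ 4.
  x = 2: f_y(2, y) = -3*y**2 - 16*y + 4; no integer root y with |y| ≤ 4.
  x = 3: f_y(3, y) = -3*y**2 - 16*y + 15; no integer root y with |y| ≤ 4.
  x = 4: f_y(4, y) = -3*y**2 - 16*y + 28; no integer root y with |y| ≤ 4.
Only singular point on the grid: (-3, -3).
Classify: substitute x = -3 + u, y = -3 + v and expand: f = -3*u**3 + u**2*v - v**3 + v**2.
No constant or linear terms (consistent with a singular point). Quadratic part: v**2. Cubic part: -3*u**3 + u**2*v - v**3.
The quadratic part v**2 is a perfect square, so there is a single (double) tangent line v = 0, i.e. y = -3. Restricting the cubic part to that line (v = 0) leaves -3*u**3 ≠ 0, so f is not divisible by v and the branch is v² ≈ 3*u**3 to lowest order — this is a cusp.
Classification: cusp.


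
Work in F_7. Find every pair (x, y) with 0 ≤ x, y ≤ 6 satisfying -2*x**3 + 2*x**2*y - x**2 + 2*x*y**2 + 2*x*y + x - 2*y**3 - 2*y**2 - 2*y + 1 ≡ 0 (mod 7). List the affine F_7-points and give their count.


Affine F_7-points: {(0, 3), (1, 3), (2, 1), (3, 1), (3, 4), (4, 5), (5, 3), (6, 1), (6, 2)}; count = 9.

For each of the 49 pairs (x, y) ∈ F_7², evaluate f(x, y) mod 7. Record the zeros.
  x = 0: [0↦1, 1↦2, 2↦1, 3↦0, 4↦1, 5↦6, 6↦3]  zeros at y ∈ {3}
  x = 1: [0↦6, 1↦6, 2↦1, 3↦0, 4↦5, 5↦4, 6↦6]  zeros at y ∈ {3}
  x = 2: [0↦4, 1↦0, 2↦2, 3↦5, 4↦4, 5↦1, 6↦5]  zeros at y ∈ {1}
  x = 3: [0↦4, 1↦0, 2↦6, 3↦3, 4↦0, 5↦6, 6↦2]  zeros at y ∈ {1, 4}
  x = 4: [0↦1, 1↦1, 2↦1, 3↦3, 4↦2, 5↦0, 6↦6]  zeros at y ∈ {5}
  x = 5: [0↦4, 1↦5, 2↦3, 3↦0, 4↦5, 5↦6, 6↦5]  zeros at y ∈ {3}
  x = 6: [0↦1, 1↦0, 2↦0, 3↦3, 4↦4, 5↦5, 6↦1]  zeros at y ∈ {1, 2}
Collecting zeros: affine points = {(0, 3), (1, 3), (2, 1), (3, 1), (3, 4), (4, 5), (5, 3), (6, 1), (6, 2)}.
Total count |C(F_7)_aff| = 9.
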